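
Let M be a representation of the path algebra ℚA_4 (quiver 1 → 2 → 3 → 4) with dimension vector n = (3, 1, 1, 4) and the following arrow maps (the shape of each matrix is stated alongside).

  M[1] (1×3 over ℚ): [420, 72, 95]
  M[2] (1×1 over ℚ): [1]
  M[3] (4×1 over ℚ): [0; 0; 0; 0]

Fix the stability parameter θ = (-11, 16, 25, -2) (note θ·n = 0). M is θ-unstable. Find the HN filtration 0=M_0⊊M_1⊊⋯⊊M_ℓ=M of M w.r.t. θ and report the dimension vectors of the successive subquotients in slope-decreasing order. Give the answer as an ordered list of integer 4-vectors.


Barcode: M ≅ I[1,1]^2, I[1,3], I[4,4]^4. HN layers by μ_θ (4 steps, strictly decreasing):
  μ^(1)=25; μ^(2)=16; μ^(3)=-2; μ^(4)=-11

((0, 0, 1, 0); (0, 1, 0, 0); (0, 0, 0, 4); (3, 0, 0, 0))


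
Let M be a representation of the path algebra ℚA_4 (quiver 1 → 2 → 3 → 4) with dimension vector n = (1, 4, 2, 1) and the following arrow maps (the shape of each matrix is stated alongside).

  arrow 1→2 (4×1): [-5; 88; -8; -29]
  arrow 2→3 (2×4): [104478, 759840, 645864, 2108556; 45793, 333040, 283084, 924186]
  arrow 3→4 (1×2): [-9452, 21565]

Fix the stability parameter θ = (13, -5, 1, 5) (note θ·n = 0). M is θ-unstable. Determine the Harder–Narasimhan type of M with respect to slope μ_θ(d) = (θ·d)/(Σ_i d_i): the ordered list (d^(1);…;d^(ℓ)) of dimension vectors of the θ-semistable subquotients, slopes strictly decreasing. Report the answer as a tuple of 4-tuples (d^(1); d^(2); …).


Barcode: M ≅ I[1,4], I[2,2]^3, I[3,3]. HN layers by μ_θ (4 steps, strictly decreasing):
  μ^(1)=5; μ^(2)=3; μ^(3)=1; μ^(4)=-5

((0, 0, 0, 1); (1, 1, 1, 0); (0, 0, 1, 0); (0, 3, 0, 0))


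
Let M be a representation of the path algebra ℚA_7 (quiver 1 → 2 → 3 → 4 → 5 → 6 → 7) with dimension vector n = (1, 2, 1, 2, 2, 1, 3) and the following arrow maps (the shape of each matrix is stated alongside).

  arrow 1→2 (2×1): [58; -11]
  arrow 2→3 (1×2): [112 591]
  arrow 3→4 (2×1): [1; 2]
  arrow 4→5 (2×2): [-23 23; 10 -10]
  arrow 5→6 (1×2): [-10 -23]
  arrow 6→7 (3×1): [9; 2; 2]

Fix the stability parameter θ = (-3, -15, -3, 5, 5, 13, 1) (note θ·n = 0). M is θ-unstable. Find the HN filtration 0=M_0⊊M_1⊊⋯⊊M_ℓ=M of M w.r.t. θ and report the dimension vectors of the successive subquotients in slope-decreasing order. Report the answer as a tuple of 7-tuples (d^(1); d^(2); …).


Interval decomposition of M: I[1,5], I[2,2], I[4,4], I[5,7], I[7,7]^2.
HN type (ℓ=6): μ^(1)=7; μ^(2)=5; μ^(3)=1; μ^(4)=-3; μ^(5)=-9; μ^(6)=-15

((0, 0, 0, 0, 0, 1, 1); (0, 0, 0, 2, 2, 0, 0); (0, 0, 0, 0, 0, 0, 2); (0, 0, 1, 0, 0, 0, 0); (1, 1, 0, 0, 0, 0, 0); (0, 1, 0, 0, 0, 0, 0))


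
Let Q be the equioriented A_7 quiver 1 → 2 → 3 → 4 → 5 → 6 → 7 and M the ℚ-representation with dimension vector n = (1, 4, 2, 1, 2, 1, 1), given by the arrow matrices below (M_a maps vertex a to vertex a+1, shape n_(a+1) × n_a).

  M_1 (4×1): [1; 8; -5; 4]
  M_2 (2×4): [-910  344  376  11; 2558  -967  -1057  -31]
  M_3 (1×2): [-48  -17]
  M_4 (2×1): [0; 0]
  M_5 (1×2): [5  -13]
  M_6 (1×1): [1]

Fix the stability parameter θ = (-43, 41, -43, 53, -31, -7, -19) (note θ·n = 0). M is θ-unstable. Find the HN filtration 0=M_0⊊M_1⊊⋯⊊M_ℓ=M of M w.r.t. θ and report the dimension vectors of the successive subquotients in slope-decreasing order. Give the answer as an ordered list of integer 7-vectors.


Interval decomposition of M: I[1,4], I[2,2]^2, I[2,3], I[5,5], I[5,7].
HN type (ℓ=6): μ^(1)=53; μ^(2)=41; μ^(3)=-1; μ^(4)=-13; μ^(5)=-31; μ^(6)=-43

((0, 0, 0, 1, 0, 0, 0); (0, 2, 0, 0, 0, 0, 0); (0, 2, 2, 0, 0, 0, 0); (0, 0, 0, 0, 0, 1, 1); (0, 0, 0, 0, 2, 0, 0); (1, 0, 0, 0, 0, 0, 0))


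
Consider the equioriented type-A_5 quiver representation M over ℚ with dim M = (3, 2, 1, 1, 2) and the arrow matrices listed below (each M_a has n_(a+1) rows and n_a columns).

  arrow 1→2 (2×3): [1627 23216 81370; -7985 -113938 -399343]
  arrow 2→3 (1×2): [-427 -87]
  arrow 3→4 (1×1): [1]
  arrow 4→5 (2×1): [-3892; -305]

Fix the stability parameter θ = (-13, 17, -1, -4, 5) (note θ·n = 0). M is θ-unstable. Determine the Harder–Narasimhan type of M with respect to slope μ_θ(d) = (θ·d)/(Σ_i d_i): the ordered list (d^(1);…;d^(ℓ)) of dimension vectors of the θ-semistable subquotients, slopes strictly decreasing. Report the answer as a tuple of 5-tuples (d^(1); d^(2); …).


Interval decomposition of M: I[1,1], I[1,2], I[1,5], I[5,5].
HN type (ℓ=4): μ^(1)=17; μ^(2)=5; μ^(3)=4; μ^(4)=-13

((0, 1, 0, 0, 0); (0, 0, 0, 0, 2); (0, 1, 1, 1, 0); (3, 0, 0, 0, 0))


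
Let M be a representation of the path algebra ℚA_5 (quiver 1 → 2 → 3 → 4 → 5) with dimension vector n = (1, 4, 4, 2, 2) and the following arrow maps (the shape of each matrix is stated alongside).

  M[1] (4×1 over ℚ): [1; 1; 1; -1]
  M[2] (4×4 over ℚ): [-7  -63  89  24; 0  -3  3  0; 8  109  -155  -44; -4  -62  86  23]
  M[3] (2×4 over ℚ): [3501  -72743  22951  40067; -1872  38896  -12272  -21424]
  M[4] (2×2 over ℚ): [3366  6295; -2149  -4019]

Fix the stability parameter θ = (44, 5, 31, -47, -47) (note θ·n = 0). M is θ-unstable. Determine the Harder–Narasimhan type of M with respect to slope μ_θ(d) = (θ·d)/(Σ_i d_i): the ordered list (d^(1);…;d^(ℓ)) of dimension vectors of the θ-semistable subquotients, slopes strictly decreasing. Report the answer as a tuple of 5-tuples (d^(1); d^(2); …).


Barcode: M ≅ I[1,3], I[2,3]^2, I[2,5], I[4,5]. HN layers by μ_θ (5 steps, strictly decreasing):
  μ^(1)=31; μ^(2)=49/2; μ^(3)=5; μ^(4)=-29/2; μ^(5)=-47

((0, 0, 3, 0, 0); (1, 1, 0, 0, 0); (0, 2, 0, 0, 0); (0, 1, 1, 1, 1); (0, 0, 0, 1, 1))


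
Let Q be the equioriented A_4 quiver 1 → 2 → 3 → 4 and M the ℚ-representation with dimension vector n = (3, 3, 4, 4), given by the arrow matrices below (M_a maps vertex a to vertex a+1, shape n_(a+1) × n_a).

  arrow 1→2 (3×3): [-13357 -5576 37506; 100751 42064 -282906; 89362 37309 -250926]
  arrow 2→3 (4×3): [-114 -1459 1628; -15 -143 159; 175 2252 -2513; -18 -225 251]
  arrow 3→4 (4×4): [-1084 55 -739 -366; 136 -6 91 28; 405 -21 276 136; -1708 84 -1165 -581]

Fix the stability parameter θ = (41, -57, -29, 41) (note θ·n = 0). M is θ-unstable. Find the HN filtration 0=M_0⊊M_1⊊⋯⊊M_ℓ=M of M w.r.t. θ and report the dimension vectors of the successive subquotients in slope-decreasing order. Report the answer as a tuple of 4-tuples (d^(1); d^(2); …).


Via rank(M_{q-1}∘⋯∘M_p): M ≅ I[1,4]^3, I[3,4].
μ_θ-semistable layers: μ^(1)=41; μ^(2)=-15; μ^(3)=-29

((0, 0, 0, 4); (3, 3, 3, 0); (0, 0, 1, 0))


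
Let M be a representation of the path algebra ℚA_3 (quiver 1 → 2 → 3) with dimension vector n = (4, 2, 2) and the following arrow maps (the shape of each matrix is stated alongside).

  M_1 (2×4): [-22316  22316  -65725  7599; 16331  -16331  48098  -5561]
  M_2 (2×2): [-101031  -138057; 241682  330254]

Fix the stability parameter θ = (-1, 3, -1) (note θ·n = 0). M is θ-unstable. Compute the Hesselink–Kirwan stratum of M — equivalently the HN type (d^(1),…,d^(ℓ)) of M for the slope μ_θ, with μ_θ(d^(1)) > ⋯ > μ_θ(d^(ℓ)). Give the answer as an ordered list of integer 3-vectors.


Via rank(M_{q-1}∘⋯∘M_p): M ≅ I[1,1]^2, I[1,2], I[1,3], I[3,3].
μ_θ-semistable layers: μ^(1)=3; μ^(2)=1; μ^(3)=-1

((0, 1, 0); (0, 1, 1); (4, 0, 1))


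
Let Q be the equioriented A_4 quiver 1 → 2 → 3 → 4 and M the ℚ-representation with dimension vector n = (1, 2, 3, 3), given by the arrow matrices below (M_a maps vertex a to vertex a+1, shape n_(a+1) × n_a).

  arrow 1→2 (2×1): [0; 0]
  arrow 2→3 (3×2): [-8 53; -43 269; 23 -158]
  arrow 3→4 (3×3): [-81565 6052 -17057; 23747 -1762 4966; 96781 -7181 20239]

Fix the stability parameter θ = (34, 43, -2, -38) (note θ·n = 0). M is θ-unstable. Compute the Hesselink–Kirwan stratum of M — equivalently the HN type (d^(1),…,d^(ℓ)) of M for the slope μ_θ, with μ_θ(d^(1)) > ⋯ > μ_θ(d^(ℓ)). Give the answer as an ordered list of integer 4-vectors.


Barcode: M ≅ I[1,1], I[2,4]^2, I[3,4]. HN layers by μ_θ (3 steps, strictly decreasing):
  μ^(1)=34; μ^(2)=1; μ^(3)=-20

((1, 0, 0, 0); (0, 2, 2, 2); (0, 0, 1, 1))


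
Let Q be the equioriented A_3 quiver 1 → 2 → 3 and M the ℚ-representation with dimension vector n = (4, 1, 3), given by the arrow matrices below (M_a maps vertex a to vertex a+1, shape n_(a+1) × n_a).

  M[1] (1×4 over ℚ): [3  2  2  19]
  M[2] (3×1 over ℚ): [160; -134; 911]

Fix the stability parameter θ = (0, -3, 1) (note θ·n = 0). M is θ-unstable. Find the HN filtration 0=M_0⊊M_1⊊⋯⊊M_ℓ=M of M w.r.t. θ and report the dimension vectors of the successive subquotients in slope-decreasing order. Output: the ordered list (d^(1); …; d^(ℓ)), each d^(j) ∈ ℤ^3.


Interval decomposition of M: I[1,1]^3, I[1,3], I[3,3]^2.
HN type (ℓ=3): μ^(1)=1; μ^(2)=0; μ^(3)=-3/2

((0, 0, 3); (3, 0, 0); (1, 1, 0))


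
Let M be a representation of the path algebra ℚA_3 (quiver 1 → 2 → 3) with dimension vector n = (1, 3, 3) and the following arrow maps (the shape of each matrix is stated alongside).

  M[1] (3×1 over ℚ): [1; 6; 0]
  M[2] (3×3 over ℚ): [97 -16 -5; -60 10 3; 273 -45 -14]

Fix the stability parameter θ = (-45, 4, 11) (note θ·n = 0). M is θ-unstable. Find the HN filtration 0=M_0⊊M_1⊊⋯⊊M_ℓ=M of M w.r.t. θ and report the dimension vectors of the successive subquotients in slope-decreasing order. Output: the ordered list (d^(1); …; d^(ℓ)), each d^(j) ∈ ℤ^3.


Via rank(M_{q-1}∘⋯∘M_p): M ≅ I[1,3], I[2,3]^2.
μ_θ-semistable layers: μ^(1)=11; μ^(2)=4; μ^(3)=-45

((0, 0, 3); (0, 3, 0); (1, 0, 0))


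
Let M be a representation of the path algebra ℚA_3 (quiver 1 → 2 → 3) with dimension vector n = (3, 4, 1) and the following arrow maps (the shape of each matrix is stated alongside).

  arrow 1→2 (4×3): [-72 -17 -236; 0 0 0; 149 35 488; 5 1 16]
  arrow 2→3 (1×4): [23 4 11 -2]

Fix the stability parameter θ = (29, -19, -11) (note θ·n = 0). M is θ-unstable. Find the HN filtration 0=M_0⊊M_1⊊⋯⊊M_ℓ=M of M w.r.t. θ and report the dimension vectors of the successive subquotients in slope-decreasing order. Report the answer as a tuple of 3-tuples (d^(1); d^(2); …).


Via rank(M_{q-1}∘⋯∘M_p): M ≅ I[1,1], I[1,2], I[1,3], I[2,2]^2.
μ_θ-semistable layers: μ^(1)=29; μ^(2)=5; μ^(3)=-1/3; μ^(4)=-19

((1, 0, 0); (1, 1, 0); (1, 1, 1); (0, 2, 0))


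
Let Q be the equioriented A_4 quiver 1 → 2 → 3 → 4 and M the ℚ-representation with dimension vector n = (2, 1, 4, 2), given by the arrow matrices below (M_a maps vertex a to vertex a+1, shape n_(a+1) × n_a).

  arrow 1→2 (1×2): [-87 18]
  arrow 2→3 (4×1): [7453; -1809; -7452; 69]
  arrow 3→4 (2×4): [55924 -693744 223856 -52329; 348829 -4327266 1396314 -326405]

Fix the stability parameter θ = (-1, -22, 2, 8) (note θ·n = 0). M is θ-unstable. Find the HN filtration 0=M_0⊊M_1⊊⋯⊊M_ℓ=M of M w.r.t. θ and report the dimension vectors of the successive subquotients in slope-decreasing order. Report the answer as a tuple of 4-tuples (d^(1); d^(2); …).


Via rank(M_{q-1}∘⋯∘M_p): M ≅ I[1,1], I[1,4], I[3,3]^2, I[3,4].
μ_θ-semistable layers: μ^(1)=8; μ^(2)=2; μ^(3)=-1; μ^(4)=-23/2

((0, 0, 0, 2); (0, 0, 4, 0); (1, 0, 0, 0); (1, 1, 0, 0))


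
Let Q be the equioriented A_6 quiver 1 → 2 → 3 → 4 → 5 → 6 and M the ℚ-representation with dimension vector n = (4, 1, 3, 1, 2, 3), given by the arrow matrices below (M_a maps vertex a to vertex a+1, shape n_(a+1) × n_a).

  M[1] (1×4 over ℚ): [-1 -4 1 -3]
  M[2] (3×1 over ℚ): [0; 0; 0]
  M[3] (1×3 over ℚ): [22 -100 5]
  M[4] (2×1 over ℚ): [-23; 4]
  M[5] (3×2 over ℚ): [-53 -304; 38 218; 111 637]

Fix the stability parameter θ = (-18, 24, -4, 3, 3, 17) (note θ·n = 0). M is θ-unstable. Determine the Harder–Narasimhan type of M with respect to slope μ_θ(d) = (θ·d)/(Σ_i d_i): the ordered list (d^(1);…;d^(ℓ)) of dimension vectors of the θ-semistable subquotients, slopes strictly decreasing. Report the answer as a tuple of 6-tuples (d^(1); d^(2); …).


Interval decomposition of M: I[1,1]^3, I[1,2], I[3,3]^2, I[3,6], I[5,6], I[6,6].
HN type (ℓ=5): μ^(1)=24; μ^(2)=17; μ^(3)=3; μ^(4)=-4; μ^(5)=-18

((0, 1, 0, 0, 0, 0); (0, 0, 0, 0, 0, 3); (0, 0, 0, 1, 2, 0); (0, 0, 3, 0, 0, 0); (4, 0, 0, 0, 0, 0))


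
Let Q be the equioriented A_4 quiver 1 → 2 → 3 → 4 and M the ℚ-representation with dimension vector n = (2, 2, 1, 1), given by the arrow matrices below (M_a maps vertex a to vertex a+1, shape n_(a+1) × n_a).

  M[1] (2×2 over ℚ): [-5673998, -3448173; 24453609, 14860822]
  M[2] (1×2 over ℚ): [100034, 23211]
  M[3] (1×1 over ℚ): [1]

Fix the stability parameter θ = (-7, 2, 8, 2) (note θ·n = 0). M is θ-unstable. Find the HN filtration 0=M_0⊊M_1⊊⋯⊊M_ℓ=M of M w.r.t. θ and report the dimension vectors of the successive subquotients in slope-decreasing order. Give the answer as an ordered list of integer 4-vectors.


Interval decomposition of M: I[1,2], I[1,4].
HN type (ℓ=3): μ^(1)=5; μ^(2)=2; μ^(3)=-7

((0, 0, 1, 1); (0, 2, 0, 0); (2, 0, 0, 0))


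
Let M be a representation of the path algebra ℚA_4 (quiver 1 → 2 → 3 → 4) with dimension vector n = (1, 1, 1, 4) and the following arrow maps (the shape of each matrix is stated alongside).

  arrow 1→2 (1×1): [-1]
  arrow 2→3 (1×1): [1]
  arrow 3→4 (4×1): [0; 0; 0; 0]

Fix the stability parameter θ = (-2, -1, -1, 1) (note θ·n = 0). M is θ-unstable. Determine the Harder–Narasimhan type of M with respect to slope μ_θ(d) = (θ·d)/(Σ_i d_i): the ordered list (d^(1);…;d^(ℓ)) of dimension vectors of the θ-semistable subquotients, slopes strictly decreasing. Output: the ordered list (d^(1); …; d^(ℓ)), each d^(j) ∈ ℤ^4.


Via rank(M_{q-1}∘⋯∘M_p): M ≅ I[1,3], I[4,4]^4.
μ_θ-semistable layers: μ^(1)=1; μ^(2)=-1; μ^(3)=-2

((0, 0, 0, 4); (0, 1, 1, 0); (1, 0, 0, 0))


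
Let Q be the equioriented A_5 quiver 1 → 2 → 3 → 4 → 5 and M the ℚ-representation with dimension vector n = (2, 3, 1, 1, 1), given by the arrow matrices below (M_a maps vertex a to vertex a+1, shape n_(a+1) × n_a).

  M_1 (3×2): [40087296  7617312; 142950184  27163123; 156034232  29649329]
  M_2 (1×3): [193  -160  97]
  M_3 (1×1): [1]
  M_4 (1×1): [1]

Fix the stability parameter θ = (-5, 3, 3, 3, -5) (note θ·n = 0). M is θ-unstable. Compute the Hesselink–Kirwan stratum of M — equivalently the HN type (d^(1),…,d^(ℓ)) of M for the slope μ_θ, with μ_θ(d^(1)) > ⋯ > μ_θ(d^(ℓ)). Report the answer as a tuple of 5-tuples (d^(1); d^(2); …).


Interval decomposition of M: I[1,1], I[1,5], I[2,2]^2.
HN type (ℓ=3): μ^(1)=3; μ^(2)=1; μ^(3)=-5

((0, 2, 0, 0, 0); (0, 1, 1, 1, 1); (2, 0, 0, 0, 0))


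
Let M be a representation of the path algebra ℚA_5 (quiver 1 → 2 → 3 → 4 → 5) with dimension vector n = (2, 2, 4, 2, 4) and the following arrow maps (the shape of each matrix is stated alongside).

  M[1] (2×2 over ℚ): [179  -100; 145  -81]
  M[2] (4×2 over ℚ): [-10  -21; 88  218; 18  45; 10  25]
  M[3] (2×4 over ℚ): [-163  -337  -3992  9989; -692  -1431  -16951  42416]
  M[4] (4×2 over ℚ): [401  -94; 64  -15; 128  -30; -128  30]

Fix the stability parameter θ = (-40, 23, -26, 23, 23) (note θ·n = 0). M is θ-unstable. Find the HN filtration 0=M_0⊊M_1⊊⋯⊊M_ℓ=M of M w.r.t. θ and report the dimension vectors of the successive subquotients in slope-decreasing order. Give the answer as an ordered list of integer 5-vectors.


Via rank(M_{q-1}∘⋯∘M_p): M ≅ I[1,5]^2, I[3,3]^2, I[5,5]^2.
μ_θ-semistable layers: μ^(1)=23; μ^(2)=-3/2; μ^(3)=-26; μ^(4)=-40

((0, 0, 0, 2, 4); (0, 2, 2, 0, 0); (0, 0, 2, 0, 0); (2, 0, 0, 0, 0))


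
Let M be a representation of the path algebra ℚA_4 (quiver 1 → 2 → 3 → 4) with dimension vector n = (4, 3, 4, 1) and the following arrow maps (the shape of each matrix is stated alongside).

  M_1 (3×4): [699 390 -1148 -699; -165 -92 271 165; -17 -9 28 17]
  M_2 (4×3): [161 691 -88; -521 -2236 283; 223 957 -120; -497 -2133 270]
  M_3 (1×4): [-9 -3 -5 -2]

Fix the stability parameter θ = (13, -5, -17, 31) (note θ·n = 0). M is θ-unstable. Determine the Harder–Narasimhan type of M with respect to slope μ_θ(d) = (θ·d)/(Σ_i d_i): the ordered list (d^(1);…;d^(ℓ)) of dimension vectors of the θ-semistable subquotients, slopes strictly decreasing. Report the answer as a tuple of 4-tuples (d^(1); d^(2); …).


Interval decomposition of M: I[1,1], I[1,2], I[1,3], I[1,4], I[3,3]^2.
HN type (ℓ=5): μ^(1)=31; μ^(2)=13; μ^(3)=4; μ^(4)=-3; μ^(5)=-17

((0, 0, 0, 1); (1, 0, 0, 0); (1, 1, 0, 0); (2, 2, 2, 0); (0, 0, 2, 0))


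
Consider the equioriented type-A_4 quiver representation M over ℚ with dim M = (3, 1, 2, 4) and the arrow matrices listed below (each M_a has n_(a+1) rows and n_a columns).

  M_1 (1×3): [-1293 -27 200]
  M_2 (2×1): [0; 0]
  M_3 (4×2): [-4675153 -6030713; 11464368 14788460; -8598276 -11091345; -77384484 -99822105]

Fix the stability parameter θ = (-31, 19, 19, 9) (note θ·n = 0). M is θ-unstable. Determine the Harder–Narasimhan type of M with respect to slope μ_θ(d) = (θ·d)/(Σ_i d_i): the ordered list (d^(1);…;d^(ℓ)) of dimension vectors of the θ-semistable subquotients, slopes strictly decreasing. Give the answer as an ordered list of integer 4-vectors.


Via rank(M_{q-1}∘⋯∘M_p): M ≅ I[1,1]^2, I[1,2], I[3,4]^2, I[4,4]^2.
μ_θ-semistable layers: μ^(1)=19; μ^(2)=14; μ^(3)=9; μ^(4)=-31

((0, 1, 0, 0); (0, 0, 2, 2); (0, 0, 0, 2); (3, 0, 0, 0))


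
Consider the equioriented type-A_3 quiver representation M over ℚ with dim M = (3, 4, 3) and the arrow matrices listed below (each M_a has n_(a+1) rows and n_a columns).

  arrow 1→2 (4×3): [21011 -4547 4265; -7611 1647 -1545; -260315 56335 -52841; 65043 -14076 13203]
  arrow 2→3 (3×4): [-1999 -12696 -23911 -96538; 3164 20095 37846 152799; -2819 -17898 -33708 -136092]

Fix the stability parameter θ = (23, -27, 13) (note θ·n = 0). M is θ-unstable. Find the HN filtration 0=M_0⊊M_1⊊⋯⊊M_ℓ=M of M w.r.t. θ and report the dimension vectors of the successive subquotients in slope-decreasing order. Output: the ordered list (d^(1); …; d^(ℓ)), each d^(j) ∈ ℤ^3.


Barcode: M ≅ I[1,1], I[1,3]^2, I[2,2], I[2,3]. HN layers by μ_θ (4 steps, strictly decreasing):
  μ^(1)=23; μ^(2)=13; μ^(3)=-2; μ^(4)=-27

((1, 0, 0); (0, 0, 3); (2, 2, 0); (0, 2, 0))


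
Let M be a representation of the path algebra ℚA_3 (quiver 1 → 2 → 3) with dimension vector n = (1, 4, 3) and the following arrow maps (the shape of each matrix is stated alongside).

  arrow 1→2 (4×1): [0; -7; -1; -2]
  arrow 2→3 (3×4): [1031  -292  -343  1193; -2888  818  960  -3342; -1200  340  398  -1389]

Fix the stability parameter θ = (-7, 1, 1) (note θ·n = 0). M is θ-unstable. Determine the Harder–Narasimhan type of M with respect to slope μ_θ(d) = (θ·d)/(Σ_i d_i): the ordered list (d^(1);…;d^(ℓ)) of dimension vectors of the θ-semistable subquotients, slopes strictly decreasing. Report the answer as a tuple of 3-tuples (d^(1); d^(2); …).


Barcode: M ≅ I[1,3], I[2,2], I[2,3]^2. HN layers by μ_θ (2 steps, strictly decreasing):
  μ^(1)=1; μ^(2)=-7

((0, 4, 3); (1, 0, 0))


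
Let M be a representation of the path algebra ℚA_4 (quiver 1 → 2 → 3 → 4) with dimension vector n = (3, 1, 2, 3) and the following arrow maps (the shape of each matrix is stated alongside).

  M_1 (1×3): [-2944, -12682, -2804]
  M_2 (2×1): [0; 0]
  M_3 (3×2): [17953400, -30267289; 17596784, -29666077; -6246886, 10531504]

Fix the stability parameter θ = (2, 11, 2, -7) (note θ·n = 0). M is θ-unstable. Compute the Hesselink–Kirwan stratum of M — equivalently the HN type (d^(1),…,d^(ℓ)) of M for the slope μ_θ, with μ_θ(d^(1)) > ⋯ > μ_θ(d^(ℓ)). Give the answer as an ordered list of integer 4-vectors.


Via rank(M_{q-1}∘⋯∘M_p): M ≅ I[1,1]^2, I[1,2], I[3,4]^2, I[4,4].
μ_θ-semistable layers: μ^(1)=11; μ^(2)=2; μ^(3)=-5/2; μ^(4)=-7

((0, 1, 0, 0); (3, 0, 0, 0); (0, 0, 2, 2); (0, 0, 0, 1))


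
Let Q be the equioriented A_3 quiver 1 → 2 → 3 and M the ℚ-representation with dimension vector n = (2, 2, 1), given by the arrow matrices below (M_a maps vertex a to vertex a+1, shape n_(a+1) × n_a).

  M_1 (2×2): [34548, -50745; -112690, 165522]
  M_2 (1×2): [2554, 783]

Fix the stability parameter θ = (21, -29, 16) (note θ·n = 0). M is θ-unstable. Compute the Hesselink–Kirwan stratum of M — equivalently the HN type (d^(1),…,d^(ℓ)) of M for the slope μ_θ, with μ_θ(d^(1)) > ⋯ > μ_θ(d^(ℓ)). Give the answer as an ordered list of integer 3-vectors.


Barcode: M ≅ I[1,2], I[1,3]. HN layers by μ_θ (2 steps, strictly decreasing):
  μ^(1)=16; μ^(2)=-4

((0, 0, 1); (2, 2, 0))


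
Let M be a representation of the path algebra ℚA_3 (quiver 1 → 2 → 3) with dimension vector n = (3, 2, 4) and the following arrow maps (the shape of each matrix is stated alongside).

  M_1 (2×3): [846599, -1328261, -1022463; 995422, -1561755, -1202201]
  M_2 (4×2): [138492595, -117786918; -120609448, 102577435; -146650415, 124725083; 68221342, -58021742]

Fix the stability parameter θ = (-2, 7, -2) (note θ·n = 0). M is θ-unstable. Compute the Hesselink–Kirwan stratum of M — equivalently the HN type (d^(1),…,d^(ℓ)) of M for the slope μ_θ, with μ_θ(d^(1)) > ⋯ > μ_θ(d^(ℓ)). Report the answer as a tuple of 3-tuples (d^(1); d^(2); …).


Via rank(M_{q-1}∘⋯∘M_p): M ≅ I[1,1], I[1,3]^2, I[3,3]^2.
μ_θ-semistable layers: μ^(1)=5/2; μ^(2)=-2

((0, 2, 2); (3, 0, 2))


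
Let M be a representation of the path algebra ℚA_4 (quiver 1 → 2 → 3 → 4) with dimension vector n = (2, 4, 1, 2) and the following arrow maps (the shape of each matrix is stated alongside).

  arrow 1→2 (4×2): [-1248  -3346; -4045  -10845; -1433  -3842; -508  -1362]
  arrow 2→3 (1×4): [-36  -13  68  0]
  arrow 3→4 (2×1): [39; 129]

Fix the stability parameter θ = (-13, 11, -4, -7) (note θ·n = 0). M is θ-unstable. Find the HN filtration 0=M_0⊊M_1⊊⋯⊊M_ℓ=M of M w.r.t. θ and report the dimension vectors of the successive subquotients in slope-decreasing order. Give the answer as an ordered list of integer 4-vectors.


Barcode: M ≅ I[1,2], I[1,4], I[2,2]^2, I[4,4]. HN layers by μ_θ (4 steps, strictly decreasing):
  μ^(1)=11; μ^(2)=0; μ^(3)=-7; μ^(4)=-13

((0, 3, 0, 0); (0, 1, 1, 1); (0, 0, 0, 1); (2, 0, 0, 0))


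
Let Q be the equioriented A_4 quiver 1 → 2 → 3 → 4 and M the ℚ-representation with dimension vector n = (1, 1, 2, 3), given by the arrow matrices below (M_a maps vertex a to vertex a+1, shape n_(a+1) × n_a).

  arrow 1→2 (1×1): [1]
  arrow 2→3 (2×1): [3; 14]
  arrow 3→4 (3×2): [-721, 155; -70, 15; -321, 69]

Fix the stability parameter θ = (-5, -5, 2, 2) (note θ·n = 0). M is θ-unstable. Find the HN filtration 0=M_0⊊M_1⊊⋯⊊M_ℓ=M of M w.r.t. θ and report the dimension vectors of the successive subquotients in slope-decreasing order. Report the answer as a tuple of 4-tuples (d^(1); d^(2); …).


Interval decomposition of M: I[1,4], I[3,4], I[4,4].
HN type (ℓ=2): μ^(1)=2; μ^(2)=-5

((0, 0, 2, 3); (1, 1, 0, 0))


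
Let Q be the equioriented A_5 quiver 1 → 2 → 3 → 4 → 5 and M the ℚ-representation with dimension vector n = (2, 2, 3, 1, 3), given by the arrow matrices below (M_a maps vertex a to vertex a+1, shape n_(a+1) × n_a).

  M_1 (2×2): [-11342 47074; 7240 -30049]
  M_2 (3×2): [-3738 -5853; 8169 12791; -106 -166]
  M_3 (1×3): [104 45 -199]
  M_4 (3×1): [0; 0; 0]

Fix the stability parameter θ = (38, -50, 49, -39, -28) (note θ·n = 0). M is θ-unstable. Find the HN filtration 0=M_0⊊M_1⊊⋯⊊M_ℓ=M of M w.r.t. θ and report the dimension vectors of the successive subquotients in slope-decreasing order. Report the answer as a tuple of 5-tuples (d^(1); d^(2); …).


Barcode: M ≅ I[1,3], I[1,4], I[3,3], I[5,5]^3. HN layers by μ_θ (4 steps, strictly decreasing):
  μ^(1)=49; μ^(2)=5; μ^(3)=-6; μ^(4)=-28

((0, 0, 2, 0, 0); (0, 0, 1, 1, 0); (2, 2, 0, 0, 0); (0, 0, 0, 0, 3))


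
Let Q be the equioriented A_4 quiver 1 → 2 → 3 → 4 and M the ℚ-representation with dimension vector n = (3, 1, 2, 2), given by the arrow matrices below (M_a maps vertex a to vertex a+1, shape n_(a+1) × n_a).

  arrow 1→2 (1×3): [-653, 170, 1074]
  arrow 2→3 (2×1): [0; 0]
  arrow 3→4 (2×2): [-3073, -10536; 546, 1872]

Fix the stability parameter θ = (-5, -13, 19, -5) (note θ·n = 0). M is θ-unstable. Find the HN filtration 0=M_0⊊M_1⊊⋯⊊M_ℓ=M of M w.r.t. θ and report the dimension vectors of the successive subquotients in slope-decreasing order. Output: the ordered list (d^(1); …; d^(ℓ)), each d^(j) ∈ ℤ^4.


Via rank(M_{q-1}∘⋯∘M_p): M ≅ I[1,1]^2, I[1,2], I[3,3], I[3,4], I[4,4].
μ_θ-semistable layers: μ^(1)=19; μ^(2)=7; μ^(3)=-5; μ^(4)=-9

((0, 0, 1, 0); (0, 0, 1, 1); (2, 0, 0, 1); (1, 1, 0, 0))


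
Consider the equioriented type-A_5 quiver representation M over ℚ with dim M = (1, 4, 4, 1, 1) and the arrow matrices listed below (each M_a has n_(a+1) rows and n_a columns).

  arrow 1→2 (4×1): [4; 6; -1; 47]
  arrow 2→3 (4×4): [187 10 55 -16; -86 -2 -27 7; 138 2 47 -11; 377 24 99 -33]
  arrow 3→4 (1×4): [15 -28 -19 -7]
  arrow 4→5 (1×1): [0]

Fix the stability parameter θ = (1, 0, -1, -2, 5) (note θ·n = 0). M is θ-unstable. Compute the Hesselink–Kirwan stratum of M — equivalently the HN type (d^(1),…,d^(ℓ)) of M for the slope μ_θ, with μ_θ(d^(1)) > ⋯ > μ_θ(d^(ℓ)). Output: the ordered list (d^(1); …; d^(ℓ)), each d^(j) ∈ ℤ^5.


Barcode: M ≅ I[1,4], I[2,2], I[2,3]^2, I[3,3], I[5,5]. HN layers by μ_θ (4 steps, strictly decreasing):
  μ^(1)=5; μ^(2)=0; μ^(3)=-1/2; μ^(4)=-1

((0, 0, 0, 0, 1); (0, 1, 0, 0, 0); (1, 3, 3, 1, 0); (0, 0, 1, 0, 0))


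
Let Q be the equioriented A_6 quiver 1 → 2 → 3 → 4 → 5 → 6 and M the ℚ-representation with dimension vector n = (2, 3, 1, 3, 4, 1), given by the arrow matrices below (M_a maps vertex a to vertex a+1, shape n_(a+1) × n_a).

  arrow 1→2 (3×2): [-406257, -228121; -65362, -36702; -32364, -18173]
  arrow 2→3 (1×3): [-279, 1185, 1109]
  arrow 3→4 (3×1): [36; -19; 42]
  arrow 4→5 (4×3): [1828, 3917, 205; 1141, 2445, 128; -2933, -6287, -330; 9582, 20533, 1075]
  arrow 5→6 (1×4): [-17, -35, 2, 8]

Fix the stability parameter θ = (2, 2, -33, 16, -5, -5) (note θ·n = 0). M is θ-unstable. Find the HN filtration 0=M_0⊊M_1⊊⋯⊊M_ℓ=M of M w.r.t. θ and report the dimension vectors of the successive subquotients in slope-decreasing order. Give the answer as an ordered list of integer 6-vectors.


Interval decomposition of M: I[1,2], I[1,5], I[2,2], I[4,4], I[4,6], I[5,5]^2.
HN type (ℓ=5): μ^(1)=16; μ^(2)=11/2; μ^(3)=2; μ^(4)=-5; μ^(5)=-29/3

((0, 0, 0, 1, 0, 0); (0, 0, 0, 1, 1, 0); (1, 2, 0, 1, 1, 1); (0, 0, 0, 0, 2, 0); (1, 1, 1, 0, 0, 0))


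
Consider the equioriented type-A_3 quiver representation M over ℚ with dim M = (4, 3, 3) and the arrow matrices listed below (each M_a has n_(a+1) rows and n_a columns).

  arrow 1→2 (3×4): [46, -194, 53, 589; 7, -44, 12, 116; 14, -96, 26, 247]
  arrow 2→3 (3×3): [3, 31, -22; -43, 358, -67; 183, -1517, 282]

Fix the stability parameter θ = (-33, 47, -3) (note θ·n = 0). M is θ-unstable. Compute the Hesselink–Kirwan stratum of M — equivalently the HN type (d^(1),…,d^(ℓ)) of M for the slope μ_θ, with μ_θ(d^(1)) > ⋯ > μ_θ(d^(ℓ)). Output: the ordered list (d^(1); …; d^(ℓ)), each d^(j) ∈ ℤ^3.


Interval decomposition of M: I[1,1], I[1,3]^3.
HN type (ℓ=2): μ^(1)=22; μ^(2)=-33

((0, 3, 3); (4, 0, 0))


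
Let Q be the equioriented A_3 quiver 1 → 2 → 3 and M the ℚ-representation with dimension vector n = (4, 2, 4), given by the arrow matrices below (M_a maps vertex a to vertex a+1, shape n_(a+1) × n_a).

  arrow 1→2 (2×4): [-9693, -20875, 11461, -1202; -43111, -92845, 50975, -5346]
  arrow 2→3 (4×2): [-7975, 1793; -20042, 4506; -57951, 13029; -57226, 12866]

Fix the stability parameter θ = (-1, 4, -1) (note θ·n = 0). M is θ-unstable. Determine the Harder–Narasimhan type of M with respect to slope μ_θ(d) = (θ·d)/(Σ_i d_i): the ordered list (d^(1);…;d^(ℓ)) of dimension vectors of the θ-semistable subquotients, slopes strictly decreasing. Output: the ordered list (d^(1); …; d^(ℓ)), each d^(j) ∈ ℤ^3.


Interval decomposition of M: I[1,1]^2, I[1,3]^2, I[3,3]^2.
HN type (ℓ=2): μ^(1)=3/2; μ^(2)=-1

((0, 2, 2); (4, 0, 2))


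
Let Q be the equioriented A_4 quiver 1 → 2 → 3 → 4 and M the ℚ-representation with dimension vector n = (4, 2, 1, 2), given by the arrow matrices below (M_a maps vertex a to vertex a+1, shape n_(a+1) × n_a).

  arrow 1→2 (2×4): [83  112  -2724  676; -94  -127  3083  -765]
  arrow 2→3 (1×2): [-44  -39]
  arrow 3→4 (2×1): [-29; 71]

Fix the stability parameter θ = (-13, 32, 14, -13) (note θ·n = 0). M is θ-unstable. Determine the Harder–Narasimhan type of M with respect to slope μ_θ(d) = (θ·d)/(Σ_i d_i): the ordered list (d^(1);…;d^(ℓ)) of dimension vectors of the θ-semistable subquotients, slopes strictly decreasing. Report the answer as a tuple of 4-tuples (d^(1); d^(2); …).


Interval decomposition of M: I[1,1]^2, I[1,2], I[1,4], I[4,4].
HN type (ℓ=3): μ^(1)=32; μ^(2)=11; μ^(3)=-13

((0, 1, 0, 0); (0, 1, 1, 1); (4, 0, 0, 1))


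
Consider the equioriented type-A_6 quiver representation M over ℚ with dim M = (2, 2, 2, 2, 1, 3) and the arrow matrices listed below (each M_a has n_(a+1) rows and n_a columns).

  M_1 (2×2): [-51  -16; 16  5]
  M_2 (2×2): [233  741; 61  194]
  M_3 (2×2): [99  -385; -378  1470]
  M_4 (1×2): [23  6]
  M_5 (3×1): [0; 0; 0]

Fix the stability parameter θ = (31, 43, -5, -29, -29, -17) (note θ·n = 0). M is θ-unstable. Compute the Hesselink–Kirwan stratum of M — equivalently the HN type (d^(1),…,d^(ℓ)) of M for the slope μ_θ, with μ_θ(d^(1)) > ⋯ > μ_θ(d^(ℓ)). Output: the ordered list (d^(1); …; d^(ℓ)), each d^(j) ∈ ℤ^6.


Interval decomposition of M: I[1,3], I[1,5], I[4,4], I[6,6]^3.
HN type (ℓ=4): μ^(1)=23; μ^(2)=11/5; μ^(3)=-17; μ^(4)=-29

((1, 1, 1, 0, 0, 0); (1, 1, 1, 1, 1, 0); (0, 0, 0, 0, 0, 3); (0, 0, 0, 1, 0, 0))


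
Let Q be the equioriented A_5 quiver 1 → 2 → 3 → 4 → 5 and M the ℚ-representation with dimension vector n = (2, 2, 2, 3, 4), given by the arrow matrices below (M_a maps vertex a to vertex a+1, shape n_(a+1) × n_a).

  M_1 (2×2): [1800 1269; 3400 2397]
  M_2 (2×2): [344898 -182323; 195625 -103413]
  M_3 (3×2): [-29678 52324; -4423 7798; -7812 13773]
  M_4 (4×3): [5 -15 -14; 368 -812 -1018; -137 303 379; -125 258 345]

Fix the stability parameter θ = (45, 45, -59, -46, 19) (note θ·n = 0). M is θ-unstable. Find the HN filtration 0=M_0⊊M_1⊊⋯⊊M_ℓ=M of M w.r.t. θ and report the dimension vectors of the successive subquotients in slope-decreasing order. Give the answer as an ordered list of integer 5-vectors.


Barcode: M ≅ I[1,1], I[1,5], I[2,5], I[4,5], I[5,5]. HN layers by μ_θ (5 steps, strictly decreasing):
  μ^(1)=45; μ^(2)=19; μ^(3)=-15/4; μ^(4)=-20; μ^(5)=-46

((1, 0, 0, 0, 0); (0, 0, 0, 0, 4); (1, 1, 1, 1, 0); (0, 1, 1, 1, 0); (0, 0, 0, 1, 0))


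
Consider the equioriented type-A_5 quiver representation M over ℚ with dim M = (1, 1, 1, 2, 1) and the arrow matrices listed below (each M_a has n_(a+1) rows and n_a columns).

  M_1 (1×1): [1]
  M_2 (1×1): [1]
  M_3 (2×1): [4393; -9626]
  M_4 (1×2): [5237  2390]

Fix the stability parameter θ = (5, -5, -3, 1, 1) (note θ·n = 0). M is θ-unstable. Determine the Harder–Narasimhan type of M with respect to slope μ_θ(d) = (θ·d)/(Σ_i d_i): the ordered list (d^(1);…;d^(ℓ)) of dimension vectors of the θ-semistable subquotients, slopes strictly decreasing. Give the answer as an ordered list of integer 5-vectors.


Interval decomposition of M: I[1,5], I[4,4].
HN type (ℓ=2): μ^(1)=1; μ^(2)=-1

((0, 0, 0, 2, 1); (1, 1, 1, 0, 0))


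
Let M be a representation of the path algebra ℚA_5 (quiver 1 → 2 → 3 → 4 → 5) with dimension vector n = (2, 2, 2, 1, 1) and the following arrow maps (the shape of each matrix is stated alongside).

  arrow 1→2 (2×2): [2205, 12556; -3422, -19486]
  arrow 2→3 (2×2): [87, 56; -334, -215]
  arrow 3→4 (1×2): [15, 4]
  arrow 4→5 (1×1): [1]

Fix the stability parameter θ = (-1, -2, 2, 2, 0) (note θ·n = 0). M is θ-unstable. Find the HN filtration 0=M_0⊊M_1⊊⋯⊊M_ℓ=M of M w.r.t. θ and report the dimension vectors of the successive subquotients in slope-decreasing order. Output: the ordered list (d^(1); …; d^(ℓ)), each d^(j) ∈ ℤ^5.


Barcode: M ≅ I[1,3], I[1,5]. HN layers by μ_θ (3 steps, strictly decreasing):
  μ^(1)=2; μ^(2)=4/3; μ^(3)=-3/2

((0, 0, 1, 0, 0); (0, 0, 1, 1, 1); (2, 2, 0, 0, 0))


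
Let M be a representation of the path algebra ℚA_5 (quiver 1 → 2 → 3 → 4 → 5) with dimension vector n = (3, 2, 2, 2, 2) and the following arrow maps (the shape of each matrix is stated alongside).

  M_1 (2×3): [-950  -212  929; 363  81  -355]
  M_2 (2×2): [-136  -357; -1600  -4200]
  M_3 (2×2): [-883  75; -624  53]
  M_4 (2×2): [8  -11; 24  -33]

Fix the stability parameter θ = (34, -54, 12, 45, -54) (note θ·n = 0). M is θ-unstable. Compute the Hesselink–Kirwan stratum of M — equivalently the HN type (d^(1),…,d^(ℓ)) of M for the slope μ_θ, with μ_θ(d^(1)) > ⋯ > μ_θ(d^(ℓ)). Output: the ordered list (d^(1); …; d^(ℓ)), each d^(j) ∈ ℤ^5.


Barcode: M ≅ I[1,1], I[1,2], I[1,4], I[3,5], I[5,5]. HN layers by μ_θ (6 steps, strictly decreasing):
  μ^(1)=45; μ^(2)=34; μ^(3)=12; μ^(4)=1; μ^(5)=-10; μ^(6)=-54

((0, 0, 0, 1, 0); (1, 0, 0, 0, 0); (0, 0, 1, 0, 0); (0, 0, 1, 1, 1); (2, 2, 0, 0, 0); (0, 0, 0, 0, 1))


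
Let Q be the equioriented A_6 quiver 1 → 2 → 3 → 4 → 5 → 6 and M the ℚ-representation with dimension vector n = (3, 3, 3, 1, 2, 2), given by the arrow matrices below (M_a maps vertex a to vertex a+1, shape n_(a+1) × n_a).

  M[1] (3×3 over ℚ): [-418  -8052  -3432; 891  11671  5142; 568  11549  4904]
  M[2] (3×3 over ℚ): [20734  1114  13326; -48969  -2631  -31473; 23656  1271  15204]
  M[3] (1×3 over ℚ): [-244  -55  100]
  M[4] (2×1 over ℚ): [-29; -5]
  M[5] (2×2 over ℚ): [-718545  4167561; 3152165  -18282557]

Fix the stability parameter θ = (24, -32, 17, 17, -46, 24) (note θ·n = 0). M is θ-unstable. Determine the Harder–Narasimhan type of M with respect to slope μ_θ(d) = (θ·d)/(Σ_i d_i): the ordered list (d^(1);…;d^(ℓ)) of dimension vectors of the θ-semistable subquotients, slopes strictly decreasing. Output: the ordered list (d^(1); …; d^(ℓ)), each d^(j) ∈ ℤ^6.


Barcode: M ≅ I[1,2], I[1,3], I[1,5], I[3,3], I[5,6], I[6,6]. HN layers by μ_θ (4 steps, strictly decreasing):
  μ^(1)=24; μ^(2)=17; μ^(3)=-4; μ^(4)=-46

((0, 0, 0, 0, 0, 2); (0, 0, 2, 0, 0, 0); (3, 3, 1, 1, 1, 0); (0, 0, 0, 0, 1, 0))


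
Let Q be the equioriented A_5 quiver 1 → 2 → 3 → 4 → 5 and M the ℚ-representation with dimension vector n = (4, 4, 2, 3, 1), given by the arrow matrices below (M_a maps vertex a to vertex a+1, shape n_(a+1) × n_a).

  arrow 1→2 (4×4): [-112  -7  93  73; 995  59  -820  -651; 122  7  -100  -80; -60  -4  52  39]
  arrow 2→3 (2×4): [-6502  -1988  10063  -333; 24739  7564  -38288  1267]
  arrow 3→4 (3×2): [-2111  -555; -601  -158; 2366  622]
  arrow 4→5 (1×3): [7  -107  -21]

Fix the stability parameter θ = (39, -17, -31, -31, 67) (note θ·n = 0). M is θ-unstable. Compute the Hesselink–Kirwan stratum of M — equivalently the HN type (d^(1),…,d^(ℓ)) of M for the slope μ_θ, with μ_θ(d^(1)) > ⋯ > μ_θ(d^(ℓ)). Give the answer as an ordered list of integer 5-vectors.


Interval decomposition of M: I[1,2]^2, I[1,4], I[1,5], I[4,4].
HN type (ℓ=4): μ^(1)=67; μ^(2)=11; μ^(3)=-10; μ^(4)=-31

((0, 0, 0, 0, 1); (2, 2, 0, 0, 0); (2, 2, 2, 2, 0); (0, 0, 0, 1, 0))


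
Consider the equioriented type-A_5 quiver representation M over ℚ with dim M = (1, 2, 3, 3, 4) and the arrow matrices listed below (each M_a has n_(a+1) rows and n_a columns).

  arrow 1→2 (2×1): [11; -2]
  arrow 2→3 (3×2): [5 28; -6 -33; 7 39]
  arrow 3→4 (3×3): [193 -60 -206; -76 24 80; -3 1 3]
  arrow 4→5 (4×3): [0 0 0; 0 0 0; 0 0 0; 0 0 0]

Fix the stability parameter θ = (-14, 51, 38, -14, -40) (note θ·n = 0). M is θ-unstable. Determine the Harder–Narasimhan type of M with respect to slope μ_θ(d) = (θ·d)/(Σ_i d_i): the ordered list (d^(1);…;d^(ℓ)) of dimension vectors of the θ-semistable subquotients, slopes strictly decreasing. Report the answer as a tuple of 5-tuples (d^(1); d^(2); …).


Barcode: M ≅ I[1,4], I[2,3], I[3,4], I[4,4], I[5,5]^4. HN layers by μ_θ (5 steps, strictly decreasing):
  μ^(1)=89/2; μ^(2)=25; μ^(3)=12; μ^(4)=-14; μ^(5)=-40

((0, 1, 1, 0, 0); (0, 1, 1, 1, 0); (0, 0, 1, 1, 0); (1, 0, 0, 1, 0); (0, 0, 0, 0, 4))


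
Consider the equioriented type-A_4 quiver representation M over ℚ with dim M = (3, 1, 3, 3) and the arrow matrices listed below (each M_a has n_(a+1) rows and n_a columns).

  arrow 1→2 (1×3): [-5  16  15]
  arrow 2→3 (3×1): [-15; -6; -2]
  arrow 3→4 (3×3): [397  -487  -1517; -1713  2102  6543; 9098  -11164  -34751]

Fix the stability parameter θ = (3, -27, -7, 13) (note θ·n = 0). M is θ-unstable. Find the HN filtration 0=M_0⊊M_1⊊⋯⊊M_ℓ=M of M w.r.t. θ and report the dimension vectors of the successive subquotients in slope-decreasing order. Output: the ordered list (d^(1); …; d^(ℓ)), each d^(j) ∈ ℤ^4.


Barcode: M ≅ I[1,1]^2, I[1,4], I[3,4]^2. HN layers by μ_θ (4 steps, strictly decreasing):
  μ^(1)=13; μ^(2)=3; μ^(3)=-7; μ^(4)=-12

((0, 0, 0, 3); (2, 0, 0, 0); (0, 0, 3, 0); (1, 1, 0, 0))


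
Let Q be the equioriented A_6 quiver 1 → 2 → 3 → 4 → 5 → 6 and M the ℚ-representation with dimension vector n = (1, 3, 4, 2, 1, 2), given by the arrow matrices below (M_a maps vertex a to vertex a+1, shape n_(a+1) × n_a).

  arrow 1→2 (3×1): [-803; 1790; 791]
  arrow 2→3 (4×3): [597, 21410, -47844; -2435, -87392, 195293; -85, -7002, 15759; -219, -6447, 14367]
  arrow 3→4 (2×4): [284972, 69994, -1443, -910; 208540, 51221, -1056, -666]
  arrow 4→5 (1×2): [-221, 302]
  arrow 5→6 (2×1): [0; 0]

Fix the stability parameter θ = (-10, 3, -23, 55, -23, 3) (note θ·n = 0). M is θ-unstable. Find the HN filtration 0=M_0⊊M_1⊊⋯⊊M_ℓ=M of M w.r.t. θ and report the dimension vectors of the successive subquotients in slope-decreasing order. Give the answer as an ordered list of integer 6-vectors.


Interval decomposition of M: I[1,3], I[2,4], I[2,5], I[3,3], I[6,6]^2.
HN type (ℓ=5): μ^(1)=55; μ^(2)=16; μ^(3)=3; μ^(4)=-10; μ^(5)=-23

((0, 0, 0, 1, 0, 0); (0, 0, 0, 1, 1, 0); (0, 0, 0, 0, 0, 2); (1, 3, 3, 0, 0, 0); (0, 0, 1, 0, 0, 0))


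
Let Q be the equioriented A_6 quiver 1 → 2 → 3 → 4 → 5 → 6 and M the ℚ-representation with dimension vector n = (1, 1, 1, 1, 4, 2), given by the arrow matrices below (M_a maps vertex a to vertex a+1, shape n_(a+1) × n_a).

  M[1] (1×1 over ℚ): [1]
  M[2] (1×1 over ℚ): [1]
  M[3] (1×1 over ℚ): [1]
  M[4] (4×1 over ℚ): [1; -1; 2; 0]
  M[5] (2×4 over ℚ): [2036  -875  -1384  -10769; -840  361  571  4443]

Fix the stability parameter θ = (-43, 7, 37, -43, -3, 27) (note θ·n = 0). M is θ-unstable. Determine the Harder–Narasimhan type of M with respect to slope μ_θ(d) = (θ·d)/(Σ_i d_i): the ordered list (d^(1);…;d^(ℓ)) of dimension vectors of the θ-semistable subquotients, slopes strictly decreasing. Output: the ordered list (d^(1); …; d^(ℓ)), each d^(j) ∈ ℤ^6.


Interval decomposition of M: I[1,6], I[5,5]^2, I[5,6].
HN type (ℓ=4): μ^(1)=27; μ^(2)=-1/2; μ^(3)=-3; μ^(4)=-43

((0, 0, 0, 0, 0, 2); (0, 1, 1, 1, 1, 0); (0, 0, 0, 0, 3, 0); (1, 0, 0, 0, 0, 0))
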